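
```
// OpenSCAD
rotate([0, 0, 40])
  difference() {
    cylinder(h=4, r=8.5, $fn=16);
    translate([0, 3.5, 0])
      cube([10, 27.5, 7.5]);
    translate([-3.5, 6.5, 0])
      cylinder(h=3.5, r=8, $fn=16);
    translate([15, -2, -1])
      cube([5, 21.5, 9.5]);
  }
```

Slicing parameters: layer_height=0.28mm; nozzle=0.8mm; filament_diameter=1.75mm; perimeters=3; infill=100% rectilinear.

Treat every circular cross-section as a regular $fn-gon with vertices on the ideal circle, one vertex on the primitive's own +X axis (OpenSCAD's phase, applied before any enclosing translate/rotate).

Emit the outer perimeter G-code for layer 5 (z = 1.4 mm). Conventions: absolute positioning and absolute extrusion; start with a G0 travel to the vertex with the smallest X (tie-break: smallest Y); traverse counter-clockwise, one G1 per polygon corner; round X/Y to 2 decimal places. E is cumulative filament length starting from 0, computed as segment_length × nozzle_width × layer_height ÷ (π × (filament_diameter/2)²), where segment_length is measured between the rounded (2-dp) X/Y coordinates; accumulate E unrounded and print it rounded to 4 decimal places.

G0 X-6.69 Y-5.14 Z1.40
G1 X-6.51 Y-5.46 E0.0342
G1 X-3.92 Y-7.54 E0.3435
G1 X-0.74 Y-8.47 E0.6521
G1 X2.56 Y-8.11 E0.9612
G1 X5.46 Y-6.51 E1.2697
G1 X7.54 Y-3.92 E1.5791
G1 X8.47 Y-0.74 E1.8876
G1 X8.11 Y2.56 E2.1968
G1 X6.51 Y5.46 E2.5052
G1 X3.92 Y7.54 E2.8146
G1 X3.64 Y7.62 E2.8417
G1 X0.74 Y5.19 E3.1940
G1 X0.77 Y5.14 E3.1995
G1 X1.11 Y2.03 E3.4908
G1 X0.24 Y-0.96 E3.7808
G1 X-1.72 Y-3.40 E4.0723
G1 X-4.45 Y-4.90 E4.3624
G1 X-6.69 Y-5.14 E4.5722

At z = 1.4 mm: the r=8.5 cylinder gives a regular 16-gon of circumradius 8.5 (constant along its height); the cube at (0, 3.5) is present — its section is the full 10×27.5 rectangle; the cylinder at (-3.5, 6.5): section is a regular 16-gon, circumradius r=8; the 5×21.5 cube at (15, -2) contributes its full rectangle; After the difference (first − rest): starting from the r=8.5 cylinder, the 10×27.5 cube at (0, 3.5) partially overlaps it — only the 26.78 mm² overlap (of its 275.00 mm²) is removed, clipping the outline; the r=8 cylinder at (-3.5, 6.5) partially overlaps it — only the 73.07 mm² overlap (of its 195.93 mm²) is removed, clipping the outline; the 5×21.5 cube at (15, -2) misses the remaining region (no effect) — 1 connected region; (rotated 40° about Z; rotation is an isometry so areas/perimeters/island counts are preserved). The outline is a single polygon with 18 vertices. Extrusion per mm of travel: 0.8 × 0.28 / (π × 0.875²) = 0.093128. Accumulating E over each segment gives final E = 4.5722.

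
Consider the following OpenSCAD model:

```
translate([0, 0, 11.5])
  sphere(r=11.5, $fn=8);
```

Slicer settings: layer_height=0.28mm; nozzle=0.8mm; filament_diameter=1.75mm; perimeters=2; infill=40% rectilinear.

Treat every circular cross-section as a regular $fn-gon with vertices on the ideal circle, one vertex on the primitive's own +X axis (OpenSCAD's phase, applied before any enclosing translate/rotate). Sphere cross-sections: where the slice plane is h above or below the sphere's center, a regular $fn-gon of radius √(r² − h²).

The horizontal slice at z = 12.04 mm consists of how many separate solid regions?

1

At z = 12.04 mm: the sphere: section is a regular 8-gon, circumradius = √(r²−h²) = √(11.5²−0.54²) = 11.487. The result has 1 disconnected region.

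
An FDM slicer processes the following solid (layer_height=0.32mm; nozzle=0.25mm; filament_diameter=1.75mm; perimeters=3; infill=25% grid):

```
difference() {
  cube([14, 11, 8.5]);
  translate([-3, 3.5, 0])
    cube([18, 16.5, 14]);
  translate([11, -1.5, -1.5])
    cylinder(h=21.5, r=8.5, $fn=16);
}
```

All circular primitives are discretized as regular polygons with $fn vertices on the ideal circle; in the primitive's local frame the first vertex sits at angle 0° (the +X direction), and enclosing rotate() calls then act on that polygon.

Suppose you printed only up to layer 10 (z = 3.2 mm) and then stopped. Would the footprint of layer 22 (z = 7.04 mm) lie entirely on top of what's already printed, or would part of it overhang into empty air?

entirely on top

Compare the two slices. At z = 3.2: the cube is present — its section is the full 14×11 rectangle (area 154.00 mm²); the cube at (-3, 3.5) is present — its section is the full 18×16.5 rectangle (area 297.00 mm²); the r=8.5 cylinder at (11, -1.5) contributes a regular 16-gon of circumradius 8.5 (area = (16/2)·8.500²·sin(360°/16) = 221.19 mm²); Subtracting the remaining from the first: starting from the 14×11 cube (154.00 mm²), the 18×16.5 cube at (-3, 3.5) partially overlaps it — only the 105.00 mm² overlap (of its 297.00 mm²) is removed, clipping the outline; the r=8.5 cylinder at (11, -1.5) partially overlaps it — only the 37.27 mm² overlap (of its 221.19 mm²) is removed, clipping the outline — area = 11.73 mm². At z = 7.04: the cube (footprint 14×11) is included at this height (area 154.00 mm²); the cube at (-3, 3.5) (footprint 18×16.5) is included at this height (area 297.00 mm²); the r=8.5 cylinder at (11, -1.5) gives a regular 16-gon of circumradius 8.5 (constant along its height) (area = (16/2)·8.500²·sin(360°/16) = 221.19 mm²); Subtracting the remaining from the first: starting from the 14×11 cube (154.00 mm²), the 18×16.5 cube at (-3, 3.5) partially overlaps it — only the 105.00 mm² overlap (of its 297.00 mm²) is removed, clipping the outline; the r=8.5 cylinder at (11, -1.5) partially overlaps it — only the 37.27 mm² overlap (of its 221.19 mm²) is removed, clipping the outline — area = 11.73 mm². Checking containment: the cross-section at z = 7.04 is a subset of the cross-section at z = 3.2.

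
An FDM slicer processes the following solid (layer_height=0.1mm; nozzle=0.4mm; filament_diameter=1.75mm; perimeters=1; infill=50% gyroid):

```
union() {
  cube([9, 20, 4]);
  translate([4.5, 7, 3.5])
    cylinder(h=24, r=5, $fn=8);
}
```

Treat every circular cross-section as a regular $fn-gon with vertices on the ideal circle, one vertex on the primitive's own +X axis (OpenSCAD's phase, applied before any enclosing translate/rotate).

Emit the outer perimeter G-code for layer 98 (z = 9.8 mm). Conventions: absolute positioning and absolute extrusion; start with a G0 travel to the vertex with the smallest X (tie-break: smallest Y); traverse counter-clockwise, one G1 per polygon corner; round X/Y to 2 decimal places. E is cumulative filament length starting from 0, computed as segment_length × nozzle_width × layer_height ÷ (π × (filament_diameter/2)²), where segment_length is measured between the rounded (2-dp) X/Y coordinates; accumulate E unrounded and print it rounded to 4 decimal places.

At z = 9.8 mm: the cube is not intersected at this z (z outside [0, 4]); the r=5 cylinder at (4.5, 7) contributes a regular 8-gon of circumradius 5; Merging all regions: only the r=5 cylinder at (4.5, 7) is present, so the union is just that shape — 1 connected region. The outline is a single polygon with 8 vertices. Extrusion per mm of travel: 0.4 × 0.1 / (π × 0.875²) = 0.016630. Accumulating E over each segment gives final E = 0.5094.

G0 X-0.50 Y7.00 Z9.80
G1 X0.96 Y3.46 E0.0637
G1 X4.50 Y2.00 E0.1274
G1 X8.04 Y3.46 E0.1910
G1 X9.50 Y7.00 E0.2547
G1 X8.04 Y10.54 E0.3184
G1 X4.50 Y12.00 E0.3821
G1 X0.96 Y10.54 E0.4458
G1 X-0.50 Y7.00 E0.5094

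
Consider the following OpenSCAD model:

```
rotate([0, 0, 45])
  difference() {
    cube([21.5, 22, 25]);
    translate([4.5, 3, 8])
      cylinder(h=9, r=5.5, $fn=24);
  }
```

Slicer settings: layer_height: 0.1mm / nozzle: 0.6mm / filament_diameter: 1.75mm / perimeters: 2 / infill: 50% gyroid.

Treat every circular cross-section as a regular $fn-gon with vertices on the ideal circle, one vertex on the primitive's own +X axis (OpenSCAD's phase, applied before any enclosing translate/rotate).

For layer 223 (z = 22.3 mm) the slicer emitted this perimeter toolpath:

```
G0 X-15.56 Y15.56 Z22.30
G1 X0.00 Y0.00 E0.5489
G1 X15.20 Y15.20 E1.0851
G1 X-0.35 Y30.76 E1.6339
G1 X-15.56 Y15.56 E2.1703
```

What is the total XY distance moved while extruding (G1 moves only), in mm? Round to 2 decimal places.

Sum the Euclidean lengths of each G1 segment: total = 87.00 mm.

87.00 mm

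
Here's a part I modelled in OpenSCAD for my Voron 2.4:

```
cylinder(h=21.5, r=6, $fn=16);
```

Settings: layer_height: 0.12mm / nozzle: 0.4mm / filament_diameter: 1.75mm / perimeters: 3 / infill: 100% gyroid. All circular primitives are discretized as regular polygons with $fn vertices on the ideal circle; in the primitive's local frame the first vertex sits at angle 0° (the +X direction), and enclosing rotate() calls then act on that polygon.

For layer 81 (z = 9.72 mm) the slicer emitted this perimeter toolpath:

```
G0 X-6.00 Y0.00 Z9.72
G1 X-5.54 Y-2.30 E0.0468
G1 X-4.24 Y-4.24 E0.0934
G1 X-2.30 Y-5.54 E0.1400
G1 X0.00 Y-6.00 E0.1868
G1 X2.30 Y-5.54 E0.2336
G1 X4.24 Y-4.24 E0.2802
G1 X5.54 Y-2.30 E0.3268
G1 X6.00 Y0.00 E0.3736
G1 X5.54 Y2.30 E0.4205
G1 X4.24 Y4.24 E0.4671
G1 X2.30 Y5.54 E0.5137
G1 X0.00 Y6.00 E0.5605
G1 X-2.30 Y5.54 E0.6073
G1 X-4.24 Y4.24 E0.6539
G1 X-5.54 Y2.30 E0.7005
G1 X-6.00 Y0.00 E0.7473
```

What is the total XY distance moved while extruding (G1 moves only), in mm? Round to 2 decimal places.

Sum the Euclidean lengths of each G1 segment: total = 37.45 mm.

37.45 mm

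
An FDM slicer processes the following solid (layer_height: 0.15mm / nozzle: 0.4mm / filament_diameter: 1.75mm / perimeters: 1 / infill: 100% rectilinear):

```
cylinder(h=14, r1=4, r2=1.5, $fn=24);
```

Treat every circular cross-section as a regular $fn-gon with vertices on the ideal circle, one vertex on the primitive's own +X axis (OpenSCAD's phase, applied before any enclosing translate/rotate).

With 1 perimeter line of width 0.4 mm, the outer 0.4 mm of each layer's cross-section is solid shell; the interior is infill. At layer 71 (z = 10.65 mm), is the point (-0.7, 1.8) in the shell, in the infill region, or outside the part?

shell

At z = 10.65 mm: the cone: at t=0.761 of its height the radius interpolates to r₁+(r₂−r₁)t = 2.098, giving a regular 24-gon of that circumradius. Overall, the cross-section is a single solid region. The nearest boundary edge runs (-0.54, 2.03)→(-1.05, 1.82); distance from the point to it = 0.15 mm. The point is inside the cross-section, 0.15 mm from the nearest boundary — within the 0.4 mm shell band (1 × 0.4).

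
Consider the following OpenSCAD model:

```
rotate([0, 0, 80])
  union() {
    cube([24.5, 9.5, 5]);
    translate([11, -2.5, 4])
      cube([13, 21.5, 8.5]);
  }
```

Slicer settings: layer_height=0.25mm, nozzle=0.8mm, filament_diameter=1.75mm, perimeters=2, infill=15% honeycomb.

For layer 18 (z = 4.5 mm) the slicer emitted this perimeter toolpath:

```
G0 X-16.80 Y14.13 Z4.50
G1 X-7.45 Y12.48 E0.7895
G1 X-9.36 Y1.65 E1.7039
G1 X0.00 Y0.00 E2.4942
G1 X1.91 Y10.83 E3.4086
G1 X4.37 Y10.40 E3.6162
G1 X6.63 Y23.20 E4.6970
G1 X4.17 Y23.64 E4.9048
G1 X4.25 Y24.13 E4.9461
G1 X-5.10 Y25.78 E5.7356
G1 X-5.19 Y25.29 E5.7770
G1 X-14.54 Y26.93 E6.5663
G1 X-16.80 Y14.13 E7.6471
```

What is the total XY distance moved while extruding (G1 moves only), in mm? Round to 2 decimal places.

91.97 mm

Sum the Euclidean lengths of each G1 segment: total = 91.97 mm.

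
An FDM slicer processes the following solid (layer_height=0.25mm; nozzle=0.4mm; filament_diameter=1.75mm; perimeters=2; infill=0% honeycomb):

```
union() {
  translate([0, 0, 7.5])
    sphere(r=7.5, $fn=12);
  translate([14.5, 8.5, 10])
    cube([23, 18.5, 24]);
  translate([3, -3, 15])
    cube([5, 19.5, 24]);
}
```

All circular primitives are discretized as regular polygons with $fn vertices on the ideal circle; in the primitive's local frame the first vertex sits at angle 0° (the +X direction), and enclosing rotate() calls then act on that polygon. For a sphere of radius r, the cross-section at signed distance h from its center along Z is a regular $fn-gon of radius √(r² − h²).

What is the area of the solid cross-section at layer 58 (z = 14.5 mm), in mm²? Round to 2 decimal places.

At z = 14.5 mm: the sphere: section is a regular 12-gon, circumradius = √(r²−h²) = √(7.5²−7²) = 2.693 (area = (12/2)·2.693²·sin(360°/12) = 21.75 mm²); the cube at (14.5, 8.5) (footprint 23×18.5) is included at this height (area 425.50 mm²); the cube at (3, -3) is absent (z outside [15, 39]); Taking the union: the 2 present regions are separate (no shared area or edge), so areas and boundary lengths simply add and each stays a separate island — area = 447.25 mm². Overall, the cross-section has 2 separate islands. Net area = 447.25 mm².

447.25 mm²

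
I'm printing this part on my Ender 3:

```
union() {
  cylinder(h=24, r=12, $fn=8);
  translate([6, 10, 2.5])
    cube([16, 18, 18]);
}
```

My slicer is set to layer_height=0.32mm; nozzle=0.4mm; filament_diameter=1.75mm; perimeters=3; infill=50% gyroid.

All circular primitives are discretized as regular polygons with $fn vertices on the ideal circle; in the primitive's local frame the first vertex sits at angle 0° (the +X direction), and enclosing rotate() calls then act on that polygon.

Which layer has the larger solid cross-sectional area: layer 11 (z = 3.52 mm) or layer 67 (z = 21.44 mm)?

layer 11 (z = 3.52 mm)

Layer 11 (z = 3.52): the cylinder: section is a regular 8-gon, circumradius r=12 (area = (8/2)·12.000²·sin(360°/8) = 407.29 mm²); the cube at (6, 10) (footprint 16×18) is included at this height (area 288.00 mm²); Taking the union: the 2 present regions are separate (no shared area or edge), so areas and boundary lengths simply add and each stays a separate island — area = 695.29 mm². So its area = 695.29 mm². Layer 67 (z = 21.44): the r=12 cylinder contributes a regular 8-gon of circumradius 12 (area = (8/2)·12.000²·sin(360°/8) = 407.29 mm²); the cube at (6, 10) is absent (z outside [2.5, 20.5]); Taking the union: only the r=12 cylinder is present, so the union is just that shape — area = 407.29 mm². So its area = 407.29 mm². Layer 11 is larger (695.29 vs 407.29 mm²).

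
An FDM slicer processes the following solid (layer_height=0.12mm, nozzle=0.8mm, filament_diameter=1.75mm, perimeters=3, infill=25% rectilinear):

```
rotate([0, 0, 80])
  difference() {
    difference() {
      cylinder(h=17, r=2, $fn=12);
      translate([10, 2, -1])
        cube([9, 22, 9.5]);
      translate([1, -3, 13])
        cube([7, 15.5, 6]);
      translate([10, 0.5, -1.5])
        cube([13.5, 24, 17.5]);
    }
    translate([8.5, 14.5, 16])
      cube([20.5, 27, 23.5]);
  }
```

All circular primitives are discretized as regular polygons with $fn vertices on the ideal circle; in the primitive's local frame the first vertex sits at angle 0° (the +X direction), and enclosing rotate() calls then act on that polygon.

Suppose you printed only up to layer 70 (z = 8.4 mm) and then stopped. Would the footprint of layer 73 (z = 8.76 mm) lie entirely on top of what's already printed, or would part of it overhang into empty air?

entirely on top

Compare the two slices. At z = 8.4: the r=2 cylinder gives a regular 12-gon of circumradius 2 (constant along its height) (area = (12/2)·2.000²·sin(360°/12) = 12.00 mm²); the cube at (10, 2) (footprint 9×22) is included at this height (area 198.00 mm²); the cube at (1, -3) is not intersected at this z (z outside [13, 19]); the cube at (10, 0.5) is present — its section is the full 13.5×24 rectangle (area 324.00 mm²); After the difference (first − rest): starting from the r=2 cylinder (12.00 mm²), the 9×22 cube at (10, 2) misses the remaining region (no effect); the 13.5×24 cube at (10, 0.5) misses the remaining region (no effect) — area = 12.00 mm²; the cube at (8.5, 14.5) is not intersected at this z (z outside [16, 39.5]); After the difference (first − rest): none of the subtracted shapes is present at this height, so the result so far is unchanged — area = 12.00 mm²; (rotated 80° about Z; rotation is an isometry so areas/perimeters/island counts are preserved). At z = 8.76: the cylinder: section is a regular 12-gon, circumradius r=2 (area = (12/2)·2.000²·sin(360°/12) = 12.00 mm²); the cube at (10, 2) is not intersected at this z (z outside [-1, 8.5]); the cube at (1, -3) is absent (z outside [13, 19]); the cube at (10, 0.5) is present — its section is the full 13.5×24 rectangle (area 324.00 mm²); Taking the first minus the rest: starting from the r=2 cylinder (12.00 mm²), the 13.5×24 cube at (10, 0.5) misses the remaining region (no effect) — area = 12.00 mm²; the cube at (8.5, 14.5) is absent (z outside [16, 39.5]); Subtracting the remaining from the first: none of the subtracted shapes is present at this height, so that combined region is unchanged — area = 12.00 mm²; (rotated 80° about Z; rotation is an isometry so areas/perimeters/island counts are preserved). Checking containment: the cross-section at z = 8.76 is a subset of the cross-section at z = 8.4.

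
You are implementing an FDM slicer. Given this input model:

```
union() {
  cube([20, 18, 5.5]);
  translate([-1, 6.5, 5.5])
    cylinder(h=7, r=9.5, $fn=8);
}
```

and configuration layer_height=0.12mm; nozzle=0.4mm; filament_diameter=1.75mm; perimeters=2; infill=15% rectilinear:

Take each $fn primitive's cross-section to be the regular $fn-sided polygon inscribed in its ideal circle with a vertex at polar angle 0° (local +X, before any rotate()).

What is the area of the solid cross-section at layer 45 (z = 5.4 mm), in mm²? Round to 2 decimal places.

360.00 mm²

At z = 5.4 mm: the cube (footprint 20×18) is included at this height (area 360.00 mm²); the cylinder at (-1, 6.5) is not intersected at this z (z outside [5.5, 12.5]); Combining (union): only the 20×18 cube is present, so the union is just that shape — area = 360.00 mm². Overall, the cross-section is a single solid region. Net area = 360.00 mm².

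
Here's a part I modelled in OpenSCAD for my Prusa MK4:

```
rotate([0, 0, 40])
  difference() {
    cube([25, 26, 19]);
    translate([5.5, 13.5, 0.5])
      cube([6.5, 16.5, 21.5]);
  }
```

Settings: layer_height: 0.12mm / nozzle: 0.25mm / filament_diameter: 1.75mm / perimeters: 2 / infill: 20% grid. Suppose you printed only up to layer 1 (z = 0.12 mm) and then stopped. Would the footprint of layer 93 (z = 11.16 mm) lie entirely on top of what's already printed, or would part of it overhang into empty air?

Compare the two slices. At z = 0.12: the 25×26 cube contributes its full rectangle (area 650.00 mm²); the cube at (5.5, 13.5) is not intersected at this z (z outside [0.5, 22]); After the difference (first − rest): none of the subtracted shapes is present at this height, so the 25×26 cube is unchanged — area = 650.00 mm²; (whole slice rotated 40° about Z — lengths, areas and connectivity unchanged). At z = 11.16: the 25×26 cube contributes its full rectangle (area 650.00 mm²); the cube at (5.5, 13.5) is present — its section is the full 6.5×16.5 rectangle (area 107.25 mm²); Subtracting the remaining from the first: starting from the 25×26 cube (650.00 mm²), the 6.5×16.5 cube at (5.5, 13.5) partially overlaps it — only the 81.25 mm² overlap (of its 107.25 mm²) is removed, clipping the outline — area = 568.75 mm²; (rotated 40° about Z; rotation is an isometry so areas/perimeters/island counts are preserved). Checking containment: the cross-section at z = 11.16 is a subset of the cross-section at z = 0.12.

entirely on top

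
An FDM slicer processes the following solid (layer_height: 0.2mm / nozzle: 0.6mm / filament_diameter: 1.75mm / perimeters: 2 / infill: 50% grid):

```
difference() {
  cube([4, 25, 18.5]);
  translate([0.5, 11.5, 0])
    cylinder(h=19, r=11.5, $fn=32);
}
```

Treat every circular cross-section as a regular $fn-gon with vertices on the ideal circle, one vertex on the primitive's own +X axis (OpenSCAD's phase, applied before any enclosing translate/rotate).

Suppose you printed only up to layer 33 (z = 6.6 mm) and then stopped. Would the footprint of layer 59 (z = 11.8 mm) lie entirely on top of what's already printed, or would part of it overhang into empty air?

Compare the two slices. At z = 6.6: the cube (footprint 4×25) is included at this height (area 100.00 mm²); the r=11.5 cylinder at (0.5, 11.5) contributes a regular 32-gon of circumradius 11.5 (area = (32/2)·11.500²·sin(360°/32) = 412.81 mm²); Taking the first minus the rest: starting from the 4×25 cube (100.00 mm²), the r=11.5 cylinder at (0.5, 11.5) partially overlaps it — only the 90.45 mm² overlap (of its 412.81 mm²) is removed, clipping the outline — area = 9.55 mm². At z = 11.8: the cube (footprint 4×25) is included at this height (area 100.00 mm²); the r=11.5 cylinder at (0.5, 11.5) contributes a regular 32-gon of circumradius 11.5 (area = (32/2)·11.500²·sin(360°/32) = 412.81 mm²); Taking the first minus the rest: starting from the 4×25 cube (100.00 mm²), the r=11.5 cylinder at (0.5, 11.5) partially overlaps it — only the 90.45 mm² overlap (of its 412.81 mm²) is removed, clipping the outline — area = 9.55 mm². Checking containment: the cross-section at z = 11.8 is a subset of the cross-section at z = 6.6.

entirely on top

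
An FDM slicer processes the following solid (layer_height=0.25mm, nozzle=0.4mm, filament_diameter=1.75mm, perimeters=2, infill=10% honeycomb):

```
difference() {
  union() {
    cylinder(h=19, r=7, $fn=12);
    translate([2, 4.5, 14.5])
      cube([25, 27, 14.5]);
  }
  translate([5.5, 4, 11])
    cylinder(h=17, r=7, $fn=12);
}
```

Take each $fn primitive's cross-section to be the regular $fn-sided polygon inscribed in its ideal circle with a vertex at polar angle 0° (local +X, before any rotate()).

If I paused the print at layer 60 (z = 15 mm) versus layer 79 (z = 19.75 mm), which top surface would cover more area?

Layer 60 (z = 15): the r=7 cylinder contributes a regular 12-gon of circumradius 7 (area = (12/2)·7.000²·sin(360°/12) = 147.00 mm²); the cube at (2, 4.5) is present — its section is the full 25×27 rectangle (area 675.00 mm²); Combining (union): the regions partially overlap — summed areas 822.00 mm² minus the doubly-counted overlap 3.86 mm² gives 818.14 mm² — area = 818.14 mm²; the r=7 cylinder at (5.5, 4) gives a regular 12-gon of circumradius 7 (constant along its height) (area = (12/2)·7.000²·sin(360°/12) = 147.00 mm²); Subtracting the remaining from the first: starting from the result so far (818.14 mm²), the r=7 cylinder at (5.5, 4) partially overlaps it — only the 108.48 mm² overlap (of its 147.00 mm²) is removed, clipping the outline — area = 709.66 mm². So its area = 709.66 mm². Layer 79 (z = 19.75): the cylinder is not intersected at this z (z outside [0, 19]); the cube at (2, 4.5) (footprint 25×27) is included at this height (area 675.00 mm²); Taking the union: only the 25×27 cube at (2, 4.5) is present, so the union is just that shape — area = 675.00 mm²; the r=7 cylinder at (5.5, 4) gives a regular 12-gon of circumradius 7 (constant along its height) (area = (12/2)·7.000²·sin(360°/12) = 147.00 mm²); Taking the first minus the rest: starting from the result so far (675.00 mm²), the r=7 cylinder at (5.5, 4) partially overlaps it — only the 54.39 mm² overlap (of its 147.00 mm²) is removed, clipping the outline — area = 620.61 mm². So its area = 620.61 mm². Layer 60 is larger (709.66 vs 620.61 mm²).

layer 60 (z = 15 mm)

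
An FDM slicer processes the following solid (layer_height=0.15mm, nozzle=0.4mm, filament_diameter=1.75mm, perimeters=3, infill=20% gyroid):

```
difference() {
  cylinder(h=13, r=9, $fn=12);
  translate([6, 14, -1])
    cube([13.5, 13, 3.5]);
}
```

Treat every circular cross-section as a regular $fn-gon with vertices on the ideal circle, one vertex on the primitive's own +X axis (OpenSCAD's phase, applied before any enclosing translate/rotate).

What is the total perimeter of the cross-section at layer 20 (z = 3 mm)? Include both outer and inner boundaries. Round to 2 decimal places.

At z = 3 mm: the r=9 cylinder gives a regular 12-gon of circumradius 9 (constant along its height) (perimeter = 2·12·9.000·sin(180°/12) = 55.90 mm); the cube at (6, 14) is not intersected at this z (z outside [-1, 2.5]); Subtracting the remaining from the first: none of the subtracted shapes is present at this height, so the r=9 cylinder is unchanged — boundary = 55.90 mm. Overall, the cross-section is a single solid region. Total boundary length (outer) = 55.90 mm.

55.90 mm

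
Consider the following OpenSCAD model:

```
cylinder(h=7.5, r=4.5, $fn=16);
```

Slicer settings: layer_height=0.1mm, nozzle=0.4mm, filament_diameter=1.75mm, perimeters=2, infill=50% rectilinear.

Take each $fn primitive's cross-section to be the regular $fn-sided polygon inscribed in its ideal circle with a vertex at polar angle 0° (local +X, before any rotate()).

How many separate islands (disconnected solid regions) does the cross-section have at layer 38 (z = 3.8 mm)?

1

At z = 3.8 mm: the cylinder: section is a regular 16-gon, circumradius r=4.5. Overall, the cross-section is a single solid region. Island count = 1.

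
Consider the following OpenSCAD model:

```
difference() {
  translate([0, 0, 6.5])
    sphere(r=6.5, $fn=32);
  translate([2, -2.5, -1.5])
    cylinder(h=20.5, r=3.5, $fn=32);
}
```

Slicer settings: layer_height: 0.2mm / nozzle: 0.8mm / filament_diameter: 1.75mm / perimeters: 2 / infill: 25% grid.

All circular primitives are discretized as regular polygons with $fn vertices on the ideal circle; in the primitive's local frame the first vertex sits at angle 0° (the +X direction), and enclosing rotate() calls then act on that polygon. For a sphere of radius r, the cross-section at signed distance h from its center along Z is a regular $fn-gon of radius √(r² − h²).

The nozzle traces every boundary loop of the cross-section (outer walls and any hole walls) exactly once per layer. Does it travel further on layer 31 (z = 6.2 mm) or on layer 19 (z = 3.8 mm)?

Layer 31 (z = 6.2): the r=6.5 sphere contributes a regular 32-gon of circumradius √(6.5²−0.3²) = 6.493 (perimeter = 2·32·6.493·sin(180°/32) = 40.73 mm); the cylinder at (2, -2.5): section is a regular 32-gon, circumradius r=3.5 (perimeter = 2·32·3.500·sin(180°/32) = 21.96 mm); Taking the first minus the rest: starting from the r=6.5 sphere, the r=3.5 cylinder at (2, -2.5) partially overlaps it — only the 37.72 mm² overlap (of its 38.24 mm²) is removed, clipping the outline — boundary = 55.65 mm. So its perimeter = 55.65 mm. Layer 19 (z = 3.8): the r=6.5 sphere slices to a regular 32-gon of circumradius 5.913 (√(r²−h²) with h=2.7 from center) (perimeter = 2·32·5.913·sin(180°/32) = 37.09 mm); the r=3.5 cylinder at (2, -2.5) gives a regular 32-gon of circumradius 3.5 (constant along its height) (perimeter = 2·32·3.500·sin(180°/32) = 21.96 mm); After the difference (first − rest): starting from the r=6.5 sphere, the r=3.5 cylinder at (2, -2.5) partially overlaps it — only the 34.85 mm² overlap (of its 38.24 mm²) is removed, clipping the outline — boundary = 46.17 mm. So its perimeter = 46.17 mm. Layer 31 is larger (55.65 vs 46.17 mm).

layer 31 (z = 6.2 mm)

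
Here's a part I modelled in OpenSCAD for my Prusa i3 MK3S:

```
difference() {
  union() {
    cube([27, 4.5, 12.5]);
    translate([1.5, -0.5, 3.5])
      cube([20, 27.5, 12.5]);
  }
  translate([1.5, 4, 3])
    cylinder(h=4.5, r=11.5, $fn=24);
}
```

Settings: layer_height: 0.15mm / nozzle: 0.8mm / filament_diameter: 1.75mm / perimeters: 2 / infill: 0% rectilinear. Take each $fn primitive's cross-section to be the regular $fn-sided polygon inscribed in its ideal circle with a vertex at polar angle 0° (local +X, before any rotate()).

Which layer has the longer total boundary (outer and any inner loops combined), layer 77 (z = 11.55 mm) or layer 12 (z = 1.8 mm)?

layer 77 (z = 11.55 mm)

Layer 77 (z = 11.55): the 27×4.5 cube contributes its full rectangle (perimeter 63.00 mm); the 20×27.5 cube at (1.5, -0.5) contributes its full rectangle (perimeter 95.00 mm); Combining (union): the regions partially overlap (shared area 90.00 mm²), so the edge portions inside another operand are dropped and the merged outline is re-measured after clipping — boundary = 109.00 mm; the cylinder at (1.5, 4) is not intersected at this z (z outside [3, 7.5]); Subtracting the remaining from the first: none of the subtracted shapes is present at this height, so the result so far is unchanged — boundary = 109.00 mm. So its perimeter = 109.00 mm. Layer 12 (z = 1.8): the cube is present — its section is the full 27×4.5 rectangle (perimeter 63.00 mm); the cube at (1.5, -0.5) is absent (z outside [3.5, 16]); Merging all regions: only the 27×4.5 cube is present, so the union is just that shape — boundary = 63.00 mm; the cylinder at (1.5, 4) is absent (z outside [3, 7.5]); Taking the first minus the rest: none of the subtracted shapes is present at this height, so that combined region is unchanged — boundary = 63.00 mm. So its perimeter = 63.00 mm. Layer 77 is larger (109.00 vs 63.00 mm).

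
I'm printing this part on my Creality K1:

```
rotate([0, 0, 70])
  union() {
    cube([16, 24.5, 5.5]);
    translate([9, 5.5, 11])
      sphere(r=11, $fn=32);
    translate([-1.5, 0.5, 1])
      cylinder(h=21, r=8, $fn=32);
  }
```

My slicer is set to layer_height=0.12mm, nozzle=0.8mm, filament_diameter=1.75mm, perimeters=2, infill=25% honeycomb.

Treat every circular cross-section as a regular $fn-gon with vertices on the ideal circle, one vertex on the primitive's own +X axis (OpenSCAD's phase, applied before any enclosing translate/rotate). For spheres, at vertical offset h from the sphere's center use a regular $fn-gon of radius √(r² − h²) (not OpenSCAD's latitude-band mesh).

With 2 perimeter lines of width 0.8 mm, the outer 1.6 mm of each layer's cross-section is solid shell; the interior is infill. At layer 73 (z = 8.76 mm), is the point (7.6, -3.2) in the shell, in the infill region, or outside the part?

At z = 8.76 mm: the cube does not reach this height (z outside [0, 5.5]); the sphere at (9, 5.5): section is a regular 32-gon, circumradius = √(r²−h²) = √(11²−2.24²) = 10.770; the r=8 cylinder at (-1.5, 0.5) gives a regular 32-gon of circumradius 8 (constant along its height); Combining (union): the regions partially overlap (shared area 70.91 mm²), so overlapping operands fuse into one piece — 1 connected region; (rotated 70° about Z; rotation is an isometry so areas/perimeters/island counts are preserved). Overall, the cross-section is a single solid region. Undo the 70° rotation: the query point maps to (-0.408, -8.236) in the un-rotated model frame. The nearest boundary edge runs (0.06, -7.35)→(-1.50, -7.50); distance from the point to it = 0.84 mm. The point is not inside any of the regions above, so it lies outside the cross-section (0.84 mm from the nearest boundary).

outside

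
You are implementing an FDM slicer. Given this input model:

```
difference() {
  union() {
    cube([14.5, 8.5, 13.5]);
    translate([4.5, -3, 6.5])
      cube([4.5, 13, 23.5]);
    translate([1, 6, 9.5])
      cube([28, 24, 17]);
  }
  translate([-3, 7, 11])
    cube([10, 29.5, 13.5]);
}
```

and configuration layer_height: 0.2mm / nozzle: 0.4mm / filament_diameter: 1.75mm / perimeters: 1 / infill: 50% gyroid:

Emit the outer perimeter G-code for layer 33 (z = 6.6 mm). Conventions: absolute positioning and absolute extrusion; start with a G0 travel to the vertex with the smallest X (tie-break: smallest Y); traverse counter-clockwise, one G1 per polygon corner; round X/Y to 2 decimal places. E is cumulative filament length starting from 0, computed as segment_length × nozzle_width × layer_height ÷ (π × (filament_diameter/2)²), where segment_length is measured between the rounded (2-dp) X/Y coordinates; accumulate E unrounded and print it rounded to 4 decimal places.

G0 X0.00 Y0.00 Z6.60
G1 X4.50 Y0.00 E0.1497
G1 X4.50 Y-3.00 E0.2495
G1 X9.00 Y-3.00 E0.3991
G1 X9.00 Y0.00 E0.4989
G1 X14.50 Y0.00 E0.6818
G1 X14.50 Y8.50 E0.9645
G1 X9.00 Y8.50 E1.1475
G1 X9.00 Y10.00 E1.1974
G1 X4.50 Y10.00 E1.3470
G1 X4.50 Y8.50 E1.3969
G1 X0.00 Y8.50 E1.5466
G1 X0.00 Y0.00 E1.8293

At z = 6.6 mm: the cube is present — its section is the full 14.5×8.5 rectangle; the cube at (4.5, -3) is present — its section is the full 4.5×13 rectangle; the cube at (1, 6) is not intersected at this z (z outside [9.5, 26.5]); Taking the union: the regions partially overlap (shared area 38.25 mm²), so overlapping operands fuse into one piece — 1 connected region; the cube at (-3, 7) is absent (z outside [11, 24.5]); Subtracting the remaining from the first: none of the subtracted shapes is present at this height, so that combined region is unchanged — 1 connected region. The outline is a single polygon with 12 vertices. Extrusion per mm of travel: 0.4 × 0.2 / (π × 0.875²) = 0.033260. Accumulating E over each segment gives final E = 1.8293.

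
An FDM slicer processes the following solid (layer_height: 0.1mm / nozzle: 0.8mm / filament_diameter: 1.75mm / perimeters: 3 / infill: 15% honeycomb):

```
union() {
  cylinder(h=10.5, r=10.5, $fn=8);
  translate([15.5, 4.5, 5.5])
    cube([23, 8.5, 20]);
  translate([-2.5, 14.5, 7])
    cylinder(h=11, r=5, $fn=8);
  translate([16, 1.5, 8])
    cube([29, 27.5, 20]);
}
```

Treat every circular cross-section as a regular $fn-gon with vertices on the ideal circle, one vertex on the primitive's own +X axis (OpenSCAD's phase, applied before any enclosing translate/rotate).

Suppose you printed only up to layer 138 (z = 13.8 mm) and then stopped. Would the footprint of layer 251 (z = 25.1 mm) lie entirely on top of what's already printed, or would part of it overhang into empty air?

entirely on top

Compare the two slices. At z = 13.8: the cylinder is absent (z outside [0, 10.5]); the cube at (15.5, 4.5) (footprint 23×8.5) is included at this height (area 195.50 mm²); the r=5 cylinder at (-2.5, 14.5) gives a regular 8-gon of circumradius 5 (constant along its height) (area = (8/2)·5.000²·sin(360°/8) = 70.71 mm²); the 29×27.5 cube at (16, 1.5) contributes its full rectangle (area 797.50 mm²); Merging all regions: the regions partially overlap — summed areas 1063.71 mm² minus the doubly-counted overlap 191.25 mm² gives 872.46 mm² — area = 872.46 mm². At z = 25.1: the cylinder does not reach this height (z outside [0, 10.5]); the 23×8.5 cube at (15.5, 4.5) contributes its full rectangle (area 195.50 mm²); the cylinder at (-2.5, 14.5) does not reach this height (z outside [7, 18]); the 29×27.5 cube at (16, 1.5) contributes its full rectangle (area 797.50 mm²); Combining (union): the regions partially overlap — summed areas 993.00 mm² minus the doubly-counted overlap 191.25 mm² gives 801.75 mm² — area = 801.75 mm². Checking containment: the cross-section at z = 25.1 is a subset of the cross-section at z = 13.8.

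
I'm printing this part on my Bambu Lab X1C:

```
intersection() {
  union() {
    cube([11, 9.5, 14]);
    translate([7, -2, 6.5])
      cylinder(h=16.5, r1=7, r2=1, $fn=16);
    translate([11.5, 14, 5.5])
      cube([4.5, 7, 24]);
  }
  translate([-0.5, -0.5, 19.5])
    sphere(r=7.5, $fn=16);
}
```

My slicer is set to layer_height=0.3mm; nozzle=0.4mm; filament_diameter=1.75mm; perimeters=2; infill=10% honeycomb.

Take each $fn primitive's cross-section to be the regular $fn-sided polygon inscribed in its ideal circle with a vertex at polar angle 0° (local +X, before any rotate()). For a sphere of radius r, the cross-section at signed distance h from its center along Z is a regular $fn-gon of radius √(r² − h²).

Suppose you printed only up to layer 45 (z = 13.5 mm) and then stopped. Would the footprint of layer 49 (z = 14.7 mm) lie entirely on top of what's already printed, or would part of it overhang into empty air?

Compare the two slices. At z = 13.5: the 11×9.5 cube contributes its full rectangle (area 104.50 mm²); the cone at (7, -2) contributes a regular 16-gon of circumradius 4.455 (interpolated between r1=7 and r2=1 at t=0.424) (area = (16/2)·4.455²·sin(360°/16) = 60.75 mm²); the cube at (11.5, 14) is present — its section is the full 4.5×7 rectangle (area 31.50 mm²); Combining (union): the regions partially overlap — summed areas 196.75 mm² minus the doubly-counted overlap 13.39 mm² gives 183.36 mm² — area = 183.36 mm²; the r=7.5 sphere at (-0.5, -0.5) contributes a regular 16-gon of circumradius √(7.5²−6²) = 4.500 (area = (16/2)·4.500²·sin(360°/16) = 61.99 mm²); Taking the intersection: the r=7.5 sphere at (-0.5, -0.5) partially overlaps that combined region; clipping to the common part keeps 14.45 mm² — area = 14.45 mm². At z = 14.7: the cube is absent (z outside [0, 14]); the cone at (7, -2): at t=0.497 of its height the radius interpolates to r₁+(r₂−r₁)t = 4.018, giving a regular 16-gon of that circumradius (area = (16/2)·4.018²·sin(360°/16) = 49.43 mm²); the 4.5×7 cube at (11.5, 14) contributes its full rectangle (area 31.50 mm²); Merging all regions: the 2 present regions are separate (no shared area or edge), so areas and boundary lengths simply add and each stays a separate island — area = 80.93 mm²; the r=7.5 sphere at (-0.5, -0.5) slices to a regular 16-gon of circumradius 5.763 (√(r²−h²) with h=4.8 from center) (area = (16/2)·5.763²·sin(360°/16) = 101.67 mm²); Taking the intersection: the r=7.5 sphere at (-0.5, -0.5) partially overlaps the result so far; clipping to the common part keeps 7.86 mm² — area = 7.86 mm². Checking containment: at z = 14.7 the cross-section extends beyond the z = 13.5 cross-section by about 6.09 mm².

part overhangs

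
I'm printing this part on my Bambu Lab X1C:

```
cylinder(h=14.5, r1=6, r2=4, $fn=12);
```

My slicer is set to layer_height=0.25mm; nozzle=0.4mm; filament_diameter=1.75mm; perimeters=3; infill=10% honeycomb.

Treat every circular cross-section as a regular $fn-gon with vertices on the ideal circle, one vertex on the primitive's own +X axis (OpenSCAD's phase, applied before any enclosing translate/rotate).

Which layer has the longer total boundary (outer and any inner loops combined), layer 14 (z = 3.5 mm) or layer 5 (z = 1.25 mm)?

Layer 14 (z = 3.5): the cone contributes a regular 12-gon of circumradius 5.517 (interpolated between r1=6 and r2=4 at t=0.241) (perimeter = 2·12·5.517·sin(180°/12) = 34.27 mm). So its perimeter = 34.27 mm. Layer 5 (z = 1.25): the cone: at t=0.086 of its height the radius interpolates to r₁+(r₂−r₁)t = 5.828, giving a regular 12-gon of that circumradius (perimeter = 2·12·5.828·sin(180°/12) = 36.20 mm). So its perimeter = 36.20 mm. Layer 5 is larger (36.20 vs 34.27 mm).

layer 5 (z = 1.25 mm)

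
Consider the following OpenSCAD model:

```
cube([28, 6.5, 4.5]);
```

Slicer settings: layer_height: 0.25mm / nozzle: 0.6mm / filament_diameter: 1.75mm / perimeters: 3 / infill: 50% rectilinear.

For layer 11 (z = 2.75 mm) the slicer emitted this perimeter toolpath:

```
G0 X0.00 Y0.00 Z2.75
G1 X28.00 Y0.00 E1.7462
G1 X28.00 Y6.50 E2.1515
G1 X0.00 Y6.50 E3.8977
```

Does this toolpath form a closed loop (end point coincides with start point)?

Start point (G0): (0.00, 0.00). End point (last G1): the path does not return to the start — open.

no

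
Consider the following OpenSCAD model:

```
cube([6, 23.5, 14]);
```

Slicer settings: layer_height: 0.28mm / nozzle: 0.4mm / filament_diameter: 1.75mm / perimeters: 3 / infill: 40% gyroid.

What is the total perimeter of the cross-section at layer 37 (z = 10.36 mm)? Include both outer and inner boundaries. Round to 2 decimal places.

59.00 mm

At z = 10.36 mm: the cube (footprint 6×23.5) is included at this height (perimeter 59.00 mm). Overall, the cross-section is a single solid region. Total boundary length (outer) = 59.00 mm.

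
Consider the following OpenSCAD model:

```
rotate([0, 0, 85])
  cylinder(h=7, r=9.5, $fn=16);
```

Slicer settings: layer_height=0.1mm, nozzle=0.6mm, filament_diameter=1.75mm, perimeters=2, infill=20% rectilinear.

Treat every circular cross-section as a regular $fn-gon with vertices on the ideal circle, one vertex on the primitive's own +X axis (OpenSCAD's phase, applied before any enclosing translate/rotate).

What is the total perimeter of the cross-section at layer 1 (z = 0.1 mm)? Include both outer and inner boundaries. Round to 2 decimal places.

At z = 0.1 mm: the cylinder: section is a regular 16-gon, circumradius r=9.5 (perimeter = 2·16·9.500·sin(180°/16) = 59.31 mm); (whole slice rotated 85° about Z — lengths, areas and connectivity unchanged). Overall, the cross-section is a single solid region. Total boundary length (outer) = 59.31 mm.

59.31 mm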